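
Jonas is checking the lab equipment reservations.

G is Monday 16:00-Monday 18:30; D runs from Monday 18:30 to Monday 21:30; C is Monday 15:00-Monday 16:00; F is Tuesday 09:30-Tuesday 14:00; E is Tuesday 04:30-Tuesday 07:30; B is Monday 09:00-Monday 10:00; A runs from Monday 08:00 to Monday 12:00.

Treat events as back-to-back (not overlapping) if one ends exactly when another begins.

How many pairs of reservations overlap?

1

Sorted by start: A, B, C, G, D, E, F.
B starts before A ends → A and B overlap.
C starts after A ends — done with A.
C starts after B ends — done with B.
G starts exactly when C ends (back-to-back, no overlap) — done with C.
D starts exactly when G ends (back-to-back, no overlap) — done with G.
E starts after D ends — done with D.
F starts after E ends.
Overlapping pairs: A & B — 1 in total.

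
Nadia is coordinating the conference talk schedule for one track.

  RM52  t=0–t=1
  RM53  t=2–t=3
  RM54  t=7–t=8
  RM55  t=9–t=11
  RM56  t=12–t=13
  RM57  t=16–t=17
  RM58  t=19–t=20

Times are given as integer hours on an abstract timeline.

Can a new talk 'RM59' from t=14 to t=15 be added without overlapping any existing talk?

Yes — the slot is free

RM52: ends t=1 at or before RM59 starts t=14 → clear.
RM53: ends t=3 at or before RM59 starts t=14 → clear.
RM54: ends t=8 at or before RM59 starts t=14 → clear.
RM55: ends t=11 at or before RM59 starts t=14 → clear.
RM56: ends t=13 at or before RM59 starts t=14 → clear.
RM57: starts t=16 at or after RM59 ends t=15 → clear.
RM58: starts t=19 at or after RM59 ends t=15 → clear.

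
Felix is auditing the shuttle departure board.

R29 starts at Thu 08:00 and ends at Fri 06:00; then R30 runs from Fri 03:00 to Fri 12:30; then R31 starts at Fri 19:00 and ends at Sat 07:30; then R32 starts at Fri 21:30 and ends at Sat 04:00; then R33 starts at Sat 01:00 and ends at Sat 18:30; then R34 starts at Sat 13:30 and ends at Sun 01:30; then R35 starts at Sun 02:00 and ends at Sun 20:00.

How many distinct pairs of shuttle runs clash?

Sorted by start: R29, R30, R31, R32, R33, R34, R35.
R30 starts before R29 ends → R29 and R30 overlap.
R31 starts after R29 ends; R29 is clear from here.
R31 starts after R30 ends; R30 is clear from here.
R32 starts before R31 ends → R31 and R32 overlap.
R33 starts before R31 ends → R31 and R33 overlap.
R34 starts after R31 ends; R31 is clear from here.
R33 starts before R32 ends → R32 and R33 overlap.
R34 starts after R32 ends; R32 is clear from here.
R34 starts before R33 ends → R33 and R34 overlap.
R35 starts after R33 ends.
R35 starts after R34 ends.
Overlapping pairs: R29 & R30, R31 & R32, R31 & R33, R32 & R33, R33 & R34 — 5 in total.

5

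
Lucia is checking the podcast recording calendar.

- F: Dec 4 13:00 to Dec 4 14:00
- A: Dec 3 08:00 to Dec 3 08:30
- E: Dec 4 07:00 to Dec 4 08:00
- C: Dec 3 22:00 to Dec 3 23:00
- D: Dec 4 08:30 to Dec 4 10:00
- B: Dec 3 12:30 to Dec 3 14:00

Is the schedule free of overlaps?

Two intervals overlap when each starts before the other ends.
Sorted by start: A, B, C, E, D, F.
B starts after A ends — done with A.
C starts after B ends — done with B.
E starts after C ends — done with C.
D starts after E ends — done with E.
F starts after D ends.
Every pair is clear; the schedule has no overlaps.

Yes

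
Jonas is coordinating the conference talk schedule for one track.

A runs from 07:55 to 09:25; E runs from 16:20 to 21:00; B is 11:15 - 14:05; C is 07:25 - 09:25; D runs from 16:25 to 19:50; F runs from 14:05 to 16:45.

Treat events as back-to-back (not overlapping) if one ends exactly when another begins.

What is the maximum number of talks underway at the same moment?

3

Walk through starts and ends in time order (an end at T is processed before a start at T):
07:25 start C → 1
07:55 start A → 2
09:25 end A → 1
09:25 end C → 0
11:15 start B → 1
14:05 end B → 0
14:05 start F → 1
16:20 start E → 2
16:25 start D → 3
16:45 end F → 2
19:50 end D → 1
21:00 end E → 0
Peak is 3, at 16:25 (D, E, F).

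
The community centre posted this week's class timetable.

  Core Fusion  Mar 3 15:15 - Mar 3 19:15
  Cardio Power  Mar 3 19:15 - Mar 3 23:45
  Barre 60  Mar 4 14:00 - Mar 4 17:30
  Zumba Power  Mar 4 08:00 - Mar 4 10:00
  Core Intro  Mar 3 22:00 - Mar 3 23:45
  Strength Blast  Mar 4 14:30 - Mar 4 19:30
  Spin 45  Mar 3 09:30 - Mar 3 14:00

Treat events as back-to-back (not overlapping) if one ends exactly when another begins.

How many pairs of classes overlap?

Sorted by start: Spin 45, Core Fusion, Cardio Power, Core Intro, Zumba Power, Barre 60, Strength Blast.
Core Fusion starts after Spin 45 ends — done with Spin 45.
Cardio Power starts exactly when Core Fusion ends (back-to-back, no overlap) — done with Core Fusion.
Core Intro starts before Cardio Power ends → Cardio Power and Core Intro overlap.
Zumba Power starts after Cardio Power ends — done with Cardio Power.
Zumba Power starts after Core Intro ends — done with Core Intro.
Barre 60 starts after Zumba Power ends — done with Zumba Power.
Strength Blast starts before Barre 60 ends → Barre 60 and Strength Blast overlap.
Overlapping pairs: Barre 60 & Strength Blast, Cardio Power & Core Intro — 2 in total.

2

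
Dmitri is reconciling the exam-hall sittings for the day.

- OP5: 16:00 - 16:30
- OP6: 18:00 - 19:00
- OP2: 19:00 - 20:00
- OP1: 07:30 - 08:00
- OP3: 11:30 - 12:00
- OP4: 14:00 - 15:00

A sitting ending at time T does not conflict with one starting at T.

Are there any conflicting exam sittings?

Sorted by start: OP1, OP3, OP4, OP5, OP6, OP2.
OP3 starts after OP1 ends, so OP1 has no further overlaps.
OP4 starts after OP3 ends, so OP3 has no further overlaps.
OP5 starts after OP4 ends, so OP4 has no further overlaps.
OP6 starts after OP5 ends, so OP5 has no further overlaps.
OP2 starts exactly when OP6 ends (back-to-back, no overlap).
Every pair is clear; the schedule has no overlaps.

No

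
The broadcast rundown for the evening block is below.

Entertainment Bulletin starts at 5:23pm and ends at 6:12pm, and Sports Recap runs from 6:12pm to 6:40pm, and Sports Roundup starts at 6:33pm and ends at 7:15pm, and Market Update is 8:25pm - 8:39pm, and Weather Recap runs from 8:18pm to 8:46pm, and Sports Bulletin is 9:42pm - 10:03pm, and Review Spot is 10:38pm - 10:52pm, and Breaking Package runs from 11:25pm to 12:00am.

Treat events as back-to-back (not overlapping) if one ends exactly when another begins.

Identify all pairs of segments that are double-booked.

Market Update & Weather Recap, Sports Recap & Sports Roundup

Sorted by start: Entertainment Bulletin, Sports Recap, Sports Roundup, Weather Recap, Market Update, Sports Bulletin, Review Spot, Breaking Package.
Sports Recap starts exactly when Entertainment Bulletin ends (back-to-back, no overlap); Entertainment Bulletin is clear from here.
Sports Roundup starts before Sports Recap ends → Sports Recap and Sports Roundup overlap.
Weather Recap starts after Sports Recap ends; Sports Recap is clear from here.
Weather Recap starts after Sports Roundup ends; Sports Roundup is clear from here.
Market Update starts before Weather Recap ends → Weather Recap and Market Update overlap.
Sports Bulletin starts after Weather Recap ends; Weather Recap is clear from here.
Sports Bulletin starts after Market Update ends; Market Update is clear from here.
Review Spot starts after Sports Bulletin ends; Sports Bulletin is clear from here.
Breaking Package starts after Review Spot ends.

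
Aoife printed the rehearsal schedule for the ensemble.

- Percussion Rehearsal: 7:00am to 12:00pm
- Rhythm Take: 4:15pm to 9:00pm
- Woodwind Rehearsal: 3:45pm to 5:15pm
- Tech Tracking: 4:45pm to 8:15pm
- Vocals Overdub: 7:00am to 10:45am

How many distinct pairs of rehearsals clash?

4

Sorted by start: Vocals Overdub, Percussion Rehearsal, Woodwind Rehearsal, Rhythm Take, Tech Tracking.
Percussion Rehearsal starts before Vocals Overdub ends → Vocals Overdub and Percussion Rehearsal overlap.
Woodwind Rehearsal starts after Vocals Overdub ends — done with Vocals Overdub.
Woodwind Rehearsal starts after Percussion Rehearsal ends — done with Percussion Rehearsal.
Rhythm Take starts before Woodwind Rehearsal ends → Woodwind Rehearsal and Rhythm Take overlap.
Tech Tracking starts before Woodwind Rehearsal ends → Woodwind Rehearsal and Tech Tracking overlap.
Tech Tracking starts before Rhythm Take ends → Rhythm Take and Tech Tracking overlap.
Overlapping pairs: Percussion Rehearsal & Vocals Overdub, Rhythm Take & Tech Tracking, Rhythm Take & Woodwind Rehearsal, Tech Tracking & Woodwind Rehearsal — 4 in total.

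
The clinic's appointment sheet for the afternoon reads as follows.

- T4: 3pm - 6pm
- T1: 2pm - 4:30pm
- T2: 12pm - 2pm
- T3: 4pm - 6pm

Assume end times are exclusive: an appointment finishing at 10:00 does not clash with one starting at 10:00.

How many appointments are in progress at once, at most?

3

Sort all start/end points and keep a running count:
12pm start T2 → 1
2pm end T2 → 0
2pm start T1 → 1
3pm start T4 → 2
4pm start T3 → 3
4:30pm end T1 → 2
6pm end T3 → 1
6pm end T4 → 0
Peak is 3, at 4pm (T1, T3, T4).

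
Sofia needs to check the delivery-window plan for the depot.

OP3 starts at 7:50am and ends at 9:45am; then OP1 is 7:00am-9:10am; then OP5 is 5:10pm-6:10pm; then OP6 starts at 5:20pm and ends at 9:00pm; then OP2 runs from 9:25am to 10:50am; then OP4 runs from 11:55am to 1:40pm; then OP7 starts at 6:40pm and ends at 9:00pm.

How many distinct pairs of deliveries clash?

4

Sorted by start: OP1, OP3, OP2, OP4, OP5, OP6, OP7.
OP3 starts before OP1 ends → OP1 and OP3 overlap.
OP2 starts after OP1 ends — done with OP1.
OP2 starts before OP3 ends → OP3 and OP2 overlap.
OP4 starts after OP3 ends — done with OP3.
OP4 starts after OP2 ends — done with OP2.
OP5 starts after OP4 ends — done with OP4.
OP6 starts before OP5 ends → OP5 and OP6 overlap.
OP7 starts after OP5 ends.
OP7 starts before OP6 ends → OP6 and OP7 overlap.
Overlapping pairs: OP1 & OP3, OP2 & OP3, OP5 & OP6, OP6 & OP7 — 4 in total.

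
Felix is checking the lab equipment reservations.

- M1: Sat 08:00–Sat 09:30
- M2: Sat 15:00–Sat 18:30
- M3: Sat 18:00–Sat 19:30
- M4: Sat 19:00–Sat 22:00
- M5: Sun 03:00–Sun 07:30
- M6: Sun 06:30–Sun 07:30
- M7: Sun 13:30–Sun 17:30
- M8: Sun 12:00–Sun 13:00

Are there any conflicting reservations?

Yes

Two intervals overlap when each starts before the other ends.
Sorted by start: M1, M2, M3, M4, M5, M6, M8, M7.
M2 starts after M1 ends, so M1 has no further overlaps.
M3 starts before M2 ends → M2 and M3 overlap.
That's a conflict, so the schedule is not conflict-free.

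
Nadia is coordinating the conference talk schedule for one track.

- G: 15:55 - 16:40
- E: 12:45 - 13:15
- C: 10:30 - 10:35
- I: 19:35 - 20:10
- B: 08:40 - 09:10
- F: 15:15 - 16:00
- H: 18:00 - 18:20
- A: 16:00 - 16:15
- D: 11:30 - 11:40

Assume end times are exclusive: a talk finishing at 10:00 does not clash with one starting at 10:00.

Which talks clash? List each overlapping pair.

Sorted by start: B, C, D, E, F, G, A, H, I.
C starts after B ends — done with B.
D starts after C ends — done with C.
E starts after D ends — done with D.
F starts after E ends — done with E.
G starts before F ends → F and G overlap.
A starts exactly when F ends (back-to-back, no overlap) — done with F.
A starts before G ends → G and A overlap.
H starts after G ends — done with G.
H starts after A ends — done with A.
I starts after H ends.

A & G, F & G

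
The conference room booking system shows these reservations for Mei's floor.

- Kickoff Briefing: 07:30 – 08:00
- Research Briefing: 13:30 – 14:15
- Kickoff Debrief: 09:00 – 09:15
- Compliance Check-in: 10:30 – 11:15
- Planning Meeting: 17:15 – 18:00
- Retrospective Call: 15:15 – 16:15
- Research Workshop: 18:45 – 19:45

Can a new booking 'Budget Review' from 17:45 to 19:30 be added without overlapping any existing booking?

No — it overlaps Planning Meeting, Research Workshop

Kickoff Briefing: ends 08:00 at or before Budget Review starts 17:45 → clear.
Kickoff Debrief: ends 09:15 at or before Budget Review starts 17:45 → clear.
Compliance Check-in: ends 11:15 at or before Budget Review starts 17:45 → clear.
Research Briefing: ends 14:15 at or before Budget Review starts 17:45 → clear.
Retrospective Call: ends 16:15 at or before Budget Review starts 17:45 → clear.
Planning Meeting: starts 17:15 before Budget Review ends 19:30, and ends 18:00 after Budget Review starts 17:45 → overlap.
Research Workshop: starts 18:45 before Budget Review ends 19:30, and ends 19:45 after Budget Review starts 17:45 → overlap.
Budget Review overlaps Planning Meeting, Research Workshop.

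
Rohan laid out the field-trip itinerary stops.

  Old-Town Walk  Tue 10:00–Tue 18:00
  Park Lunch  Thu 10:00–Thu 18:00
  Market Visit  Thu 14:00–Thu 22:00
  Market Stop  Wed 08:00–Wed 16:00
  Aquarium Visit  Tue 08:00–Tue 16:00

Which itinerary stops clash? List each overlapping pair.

Sorted by start: Aquarium Visit, Old-Town Walk, Market Stop, Park Lunch, Market Visit.
Old-Town Walk starts before Aquarium Visit ends → Aquarium Visit and Old-Town Walk overlap.
Market Stop starts after Aquarium Visit ends — done with Aquarium Visit.
Market Stop starts after Old-Town Walk ends — done with Old-Town Walk.
Park Lunch starts after Market Stop ends — done with Market Stop.
Market Visit starts before Park Lunch ends → Park Lunch and Market Visit overlap.

Aquarium Visit & Old-Town Walk, Market Visit & Park Lunch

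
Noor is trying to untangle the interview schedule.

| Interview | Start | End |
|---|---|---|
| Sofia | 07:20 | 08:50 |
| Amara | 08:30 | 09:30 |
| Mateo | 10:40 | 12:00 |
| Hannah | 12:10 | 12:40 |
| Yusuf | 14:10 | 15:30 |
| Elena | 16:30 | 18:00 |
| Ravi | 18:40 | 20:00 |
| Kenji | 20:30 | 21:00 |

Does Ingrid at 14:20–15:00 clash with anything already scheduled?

Yes — it overlaps Yusuf

Sofia: ends 08:50 at or before Ingrid starts 14:20 → clear.
Amara: ends 09:30 at or before Ingrid starts 14:20 → clear.
Mateo: ends 12:00 at or before Ingrid starts 14:20 → clear.
Hannah: ends 12:40 at or before Ingrid starts 14:20 → clear.
Yusuf: starts 14:10 before Ingrid ends 15:00, and ends 15:30 after Ingrid starts 14:20 → overlap.
Elena: starts 16:30 at or after Ingrid ends 15:00 → clear.
Ravi: starts 18:40 at or after Ingrid ends 15:00 → clear.
Kenji: starts 20:30 at or after Ingrid ends 15:00 → clear.
Ingrid overlaps Yusuf.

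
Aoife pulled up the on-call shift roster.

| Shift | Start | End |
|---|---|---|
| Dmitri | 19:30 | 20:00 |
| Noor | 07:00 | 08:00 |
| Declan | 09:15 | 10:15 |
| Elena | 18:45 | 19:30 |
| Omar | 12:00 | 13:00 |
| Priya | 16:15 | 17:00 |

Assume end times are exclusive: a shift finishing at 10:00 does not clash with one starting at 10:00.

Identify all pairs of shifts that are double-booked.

Two intervals overlap when each starts before the other ends.
Sorted by start: Noor, Declan, Omar, Priya, Elena, Dmitri.
Declan starts after Noor ends, so nothing later overlaps Noor either.
Omar starts after Declan ends, so nothing later overlaps Declan either.
Priya starts after Omar ends, so nothing later overlaps Omar either.
Elena starts after Priya ends, so nothing later overlaps Priya either.
Dmitri starts exactly when Elena ends (back-to-back, no overlap).

no overlapping pairs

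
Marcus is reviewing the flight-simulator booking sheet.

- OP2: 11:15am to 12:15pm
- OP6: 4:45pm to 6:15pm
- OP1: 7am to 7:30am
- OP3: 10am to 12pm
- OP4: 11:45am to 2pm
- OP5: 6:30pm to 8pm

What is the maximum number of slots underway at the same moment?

3

Sort all start/end points and keep a running count:
7am start OP1 → 1
7:30am end OP1 → 0
10am start OP3 → 1
11:15am start OP2 → 2
11:45am start OP4 → 3
12pm end OP3 → 2
12:15pm end OP2 → 1
2pm end OP4 → 0
4:45pm start OP6 → 1
6:15pm end OP6 → 0
6:30pm start OP5 → 1
8pm end OP5 → 0
Peak is 3, at 11:45am (OP2, OP3, OP4).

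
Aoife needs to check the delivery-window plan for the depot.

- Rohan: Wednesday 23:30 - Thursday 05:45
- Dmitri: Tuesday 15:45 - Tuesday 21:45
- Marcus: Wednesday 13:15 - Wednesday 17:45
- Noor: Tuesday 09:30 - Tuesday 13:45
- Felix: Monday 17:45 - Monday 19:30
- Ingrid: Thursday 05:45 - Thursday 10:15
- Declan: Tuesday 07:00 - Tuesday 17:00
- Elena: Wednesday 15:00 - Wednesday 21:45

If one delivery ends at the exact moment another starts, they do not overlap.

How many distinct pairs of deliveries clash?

3

Sorted by start: Felix, Declan, Noor, Dmitri, Marcus, Elena, Rohan, Ingrid.
Declan starts after Felix ends, so Felix has no further overlaps.
Noor starts before Declan ends → Declan and Noor overlap.
Dmitri starts before Declan ends → Declan and Dmitri overlap.
Marcus starts after Declan ends, so Declan has no further overlaps.
Dmitri starts after Noor ends, so Noor has no further overlaps.
Marcus starts after Dmitri ends, so Dmitri has no further overlaps.
Elena starts before Marcus ends → Marcus and Elena overlap.
Rohan starts after Marcus ends, so Marcus has no further overlaps.
Rohan starts after Elena ends, so Elena has no further overlaps.
Ingrid starts exactly when Rohan ends (back-to-back, no overlap).
Overlapping pairs: Declan & Dmitri, Declan & Noor, Elena & Marcus — 3 in total.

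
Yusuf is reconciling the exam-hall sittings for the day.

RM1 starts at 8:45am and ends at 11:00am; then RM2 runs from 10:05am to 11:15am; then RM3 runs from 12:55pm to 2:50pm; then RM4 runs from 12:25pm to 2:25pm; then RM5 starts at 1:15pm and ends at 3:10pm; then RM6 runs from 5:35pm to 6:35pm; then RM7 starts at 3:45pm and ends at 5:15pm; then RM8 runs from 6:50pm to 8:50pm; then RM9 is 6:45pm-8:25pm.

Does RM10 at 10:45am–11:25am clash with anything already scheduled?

Yes — it overlaps RM1, RM2

RM1: starts 8:45am before RM10 ends 11:25am, and ends 11:00am after RM10 starts 10:45am → overlap.
RM2: starts 10:05am before RM10 ends 11:25am, and ends 11:15am after RM10 starts 10:45am → overlap.
RM4: starts 12:25pm at or after RM10 ends 11:25am → clear.
RM3: starts 12:55pm at or after RM10 ends 11:25am → clear.
RM5: starts 1:15pm at or after RM10 ends 11:25am → clear.
RM7: starts 3:45pm at or after RM10 ends 11:25am → clear.
RM6: starts 5:35pm at or after RM10 ends 11:25am → clear.
RM9: starts 6:45pm at or after RM10 ends 11:25am → clear.
RM8: starts 6:50pm at or after RM10 ends 11:25am → clear.
RM10 overlaps RM1, RM2.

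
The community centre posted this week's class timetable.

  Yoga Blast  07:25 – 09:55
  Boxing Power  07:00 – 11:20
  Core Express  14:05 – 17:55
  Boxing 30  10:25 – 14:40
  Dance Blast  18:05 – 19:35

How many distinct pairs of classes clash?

3

Sorted by start: Boxing Power, Yoga Blast, Boxing 30, Core Express, Dance Blast.
Yoga Blast starts before Boxing Power ends → Boxing Power and Yoga Blast overlap.
Boxing 30 starts before Boxing Power ends → Boxing Power and Boxing 30 overlap.
Core Express starts after Boxing Power ends; Boxing Power is clear from here.
Boxing 30 starts after Yoga Blast ends; Yoga Blast is clear from here.
Core Express starts before Boxing 30 ends → Boxing 30 and Core Express overlap.
Dance Blast starts after Boxing 30 ends.
Dance Blast starts after Core Express ends.
Overlapping pairs: Boxing 30 & Boxing Power, Boxing 30 & Core Express, Boxing Power & Yoga Blast — 3 in total.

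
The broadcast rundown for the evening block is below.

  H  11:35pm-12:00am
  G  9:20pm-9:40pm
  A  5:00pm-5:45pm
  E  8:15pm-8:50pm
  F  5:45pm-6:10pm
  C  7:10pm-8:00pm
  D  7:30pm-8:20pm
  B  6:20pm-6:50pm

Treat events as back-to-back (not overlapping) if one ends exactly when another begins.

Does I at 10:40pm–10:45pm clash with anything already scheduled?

A: ends 5:45pm at or before I starts 10:40pm → clear.
F: ends 6:10pm at or before I starts 10:40pm → clear.
B: ends 6:50pm at or before I starts 10:40pm → clear.
C: ends 8:00pm at or before I starts 10:40pm → clear.
D: ends 8:20pm at or before I starts 10:40pm → clear.
E: ends 8:50pm at or before I starts 10:40pm → clear.
G: ends 9:40pm at or before I starts 10:40pm → clear.
H: starts 11:35pm at or after I ends 10:45pm → clear.

No — it doesn't clash with anything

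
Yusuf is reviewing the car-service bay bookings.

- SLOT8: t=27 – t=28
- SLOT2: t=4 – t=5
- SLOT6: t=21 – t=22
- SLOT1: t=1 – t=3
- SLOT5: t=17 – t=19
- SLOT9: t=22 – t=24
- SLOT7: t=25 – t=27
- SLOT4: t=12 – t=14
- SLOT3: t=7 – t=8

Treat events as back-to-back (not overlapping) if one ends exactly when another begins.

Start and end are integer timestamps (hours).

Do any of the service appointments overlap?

No

Sorted by start: SLOT1, SLOT2, SLOT3, SLOT4, SLOT5, SLOT6, SLOT9, SLOT7, SLOT8.
SLOT2 starts after SLOT1 ends, so nothing later overlaps SLOT1 either.
SLOT3 starts after SLOT2 ends, so nothing later overlaps SLOT2 either.
SLOT4 starts after SLOT3 ends, so nothing later overlaps SLOT3 either.
SLOT5 starts after SLOT4 ends, so nothing later overlaps SLOT4 either.
SLOT6 starts after SLOT5 ends, so nothing later overlaps SLOT5 either.
SLOT9 starts exactly when SLOT6 ends (back-to-back, no overlap), so nothing later overlaps SLOT6 either.
SLOT7 starts after SLOT9 ends, so nothing later overlaps SLOT9 either.
SLOT8 starts exactly when SLOT7 ends (back-to-back, no overlap).
Every pair is clear; the schedule has no overlaps.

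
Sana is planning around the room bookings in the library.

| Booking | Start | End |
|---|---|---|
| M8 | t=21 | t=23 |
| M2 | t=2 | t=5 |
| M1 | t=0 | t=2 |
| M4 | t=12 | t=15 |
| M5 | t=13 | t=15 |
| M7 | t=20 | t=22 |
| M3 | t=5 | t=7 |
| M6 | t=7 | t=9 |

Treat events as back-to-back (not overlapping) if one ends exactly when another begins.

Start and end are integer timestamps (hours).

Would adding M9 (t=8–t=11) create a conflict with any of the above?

Yes — it overlaps M6

M1: ends t=2 at or before M9 starts t=8 → clear.
M2: ends t=5 at or before M9 starts t=8 → clear.
M3: ends t=7 at or before M9 starts t=8 → clear.
M6: starts t=7 before M9 ends t=11, and ends t=9 after M9 starts t=8 → overlap.
M4: starts t=12 at or after M9 ends t=11 → clear.
M5: starts t=13 at or after M9 ends t=11 → clear.
M7: starts t=20 at or after M9 ends t=11 → clear.
M8: starts t=21 at or after M9 ends t=11 → clear.
M9 overlaps M6.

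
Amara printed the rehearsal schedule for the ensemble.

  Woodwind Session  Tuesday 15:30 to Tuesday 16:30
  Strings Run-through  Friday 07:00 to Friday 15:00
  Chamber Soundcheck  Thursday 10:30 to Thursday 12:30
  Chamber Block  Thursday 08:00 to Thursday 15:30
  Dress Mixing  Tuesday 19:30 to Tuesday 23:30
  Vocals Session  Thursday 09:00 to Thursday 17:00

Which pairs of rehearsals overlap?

Sorted by start: Woodwind Session, Dress Mixing, Chamber Block, Vocals Session, Chamber Soundcheck, Strings Run-through.
Dress Mixing starts after Woodwind Session ends; Woodwind Session is clear from here.
Chamber Block starts after Dress Mixing ends; Dress Mixing is clear from here.
Vocals Session starts before Chamber Block ends → Chamber Block and Vocals Session overlap.
Chamber Soundcheck starts before Chamber Block ends → Chamber Block and Chamber Soundcheck overlap.
Strings Run-through starts after Chamber Block ends.
Chamber Soundcheck starts before Vocals Session ends → Vocals Session and Chamber Soundcheck overlap.
Strings Run-through starts after Vocals Session ends.
Strings Run-through starts after Chamber Soundcheck ends.

Chamber Block & Chamber Soundcheck, Chamber Block & Vocals Session, Chamber Soundcheck & Vocals Session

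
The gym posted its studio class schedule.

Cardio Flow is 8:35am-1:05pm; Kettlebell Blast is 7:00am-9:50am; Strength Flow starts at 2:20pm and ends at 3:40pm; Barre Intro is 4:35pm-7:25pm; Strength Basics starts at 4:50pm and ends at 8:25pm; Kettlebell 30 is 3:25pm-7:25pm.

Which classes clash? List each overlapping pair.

Barre Intro & Kettlebell 30, Barre Intro & Strength Basics, Cardio Flow & Kettlebell Blast, Kettlebell 30 & Strength Basics, Kettlebell 30 & Strength Flow

Check each pair: they overlap iff neither finishes before the other starts.
Sorted by start: Kettlebell Blast, Cardio Flow, Strength Flow, Kettlebell 30, Barre Intro, Strength Basics.
Cardio Flow starts before Kettlebell Blast ends → Kettlebell Blast and Cardio Flow overlap.
Strength Flow starts after Kettlebell Blast ends, so nothing later overlaps Kettlebell Blast either.
Strength Flow starts after Cardio Flow ends, so nothing later overlaps Cardio Flow either.
Kettlebell 30 starts before Strength Flow ends → Strength Flow and Kettlebell 30 overlap.
Barre Intro starts after Strength Flow ends, so nothing later overlaps Strength Flow either.
Barre Intro starts before Kettlebell 30 ends → Kettlebell 30 and Barre Intro overlap.
Strength Basics starts before Kettlebell 30 ends → Kettlebell 30 and Strength Basics overlap.
Strength Basics starts before Barre Intro ends → Barre Intro and Strength Basics overlap.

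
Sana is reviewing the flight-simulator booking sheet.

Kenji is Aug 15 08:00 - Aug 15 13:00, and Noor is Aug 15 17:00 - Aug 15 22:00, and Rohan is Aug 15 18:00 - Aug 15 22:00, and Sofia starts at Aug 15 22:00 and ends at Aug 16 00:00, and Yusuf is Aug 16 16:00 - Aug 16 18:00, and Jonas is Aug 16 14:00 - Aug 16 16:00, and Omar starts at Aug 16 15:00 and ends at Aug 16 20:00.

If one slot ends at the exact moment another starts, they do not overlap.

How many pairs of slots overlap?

3

Sorted by start: Kenji, Noor, Rohan, Sofia, Jonas, Omar, Yusuf.
Noor starts after Kenji ends, so Kenji has no further overlaps.
Rohan starts before Noor ends → Noor and Rohan overlap.
Sofia starts exactly when Noor ends (back-to-back, no overlap), so Noor has no further overlaps.
Sofia starts exactly when Rohan ends (back-to-back, no overlap), so Rohan has no further overlaps.
Jonas starts after Sofia ends, so Sofia has no further overlaps.
Omar starts before Jonas ends → Jonas and Omar overlap.
Yusuf starts exactly when Jonas ends (back-to-back, no overlap).
Yusuf starts before Omar ends → Omar and Yusuf overlap.
Overlapping pairs: Jonas & Omar, Noor & Rohan, Omar & Yusuf — 3 in total.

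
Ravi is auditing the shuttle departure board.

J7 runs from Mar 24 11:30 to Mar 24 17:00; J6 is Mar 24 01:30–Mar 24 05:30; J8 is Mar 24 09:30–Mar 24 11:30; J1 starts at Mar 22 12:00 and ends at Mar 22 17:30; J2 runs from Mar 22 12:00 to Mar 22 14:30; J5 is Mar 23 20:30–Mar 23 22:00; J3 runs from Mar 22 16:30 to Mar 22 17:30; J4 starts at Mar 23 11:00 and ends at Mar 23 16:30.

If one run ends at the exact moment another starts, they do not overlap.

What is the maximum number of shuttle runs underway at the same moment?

Sweep the timeline, counting +1 at each start and −1 at each end (ends before starts at a tie):
Mar 22 12:00 start J1 → 1
Mar 22 12:00 start J2 → 2
Mar 22 14:30 end J2 → 1
Mar 22 16:30 start J3 → 2
Mar 22 17:30 end J1 → 1
Mar 22 17:30 end J3 → 0
Mar 23 11:00 start J4 → 1
Mar 23 16:30 end J4 → 0
Mar 23 20:30 start J5 → 1
Mar 23 22:00 end J5 → 0
Mar 24 01:30 start J6 → 1
Mar 24 05:30 end J6 → 0
Mar 24 09:30 start J8 → 1
Mar 24 11:30 end J8 → 0
Mar 24 11:30 start J7 → 1
Mar 24 17:00 end J7 → 0
Peak is 2, at Mar 22 12:00 (J1, J2).

2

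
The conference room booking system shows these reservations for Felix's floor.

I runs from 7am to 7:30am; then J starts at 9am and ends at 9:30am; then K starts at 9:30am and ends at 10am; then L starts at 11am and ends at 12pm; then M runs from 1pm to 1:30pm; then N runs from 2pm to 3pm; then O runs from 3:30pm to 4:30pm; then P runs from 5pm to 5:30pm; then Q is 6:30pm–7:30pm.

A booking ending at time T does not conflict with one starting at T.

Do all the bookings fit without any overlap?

Sorted by start: I, J, K, L, M, N, O, P, Q.
J starts after I ends; I is clear from here.
K starts exactly when J ends (back-to-back, no overlap); J is clear from here.
L starts after K ends; K is clear from here.
M starts after L ends; L is clear from here.
N starts after M ends; M is clear from here.
O starts after N ends; N is clear from here.
P starts after O ends; O is clear from here.
Q starts after P ends.
Every pair is clear; the schedule has no overlaps.

Yes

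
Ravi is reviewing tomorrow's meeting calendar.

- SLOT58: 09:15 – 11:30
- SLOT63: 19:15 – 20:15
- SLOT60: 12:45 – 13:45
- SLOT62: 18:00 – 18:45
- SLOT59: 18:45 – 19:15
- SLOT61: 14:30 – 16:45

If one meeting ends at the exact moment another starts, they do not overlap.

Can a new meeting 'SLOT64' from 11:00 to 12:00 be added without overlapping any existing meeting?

No — it overlaps SLOT58

SLOT58: starts 09:15 before SLOT64 ends 12:00, and ends 11:30 after SLOT64 starts 11:00 → overlap.
SLOT60: starts 12:45 at or after SLOT64 ends 12:00 → clear.
SLOT61: starts 14:30 at or after SLOT64 ends 12:00 → clear.
SLOT62: starts 18:00 at or after SLOT64 ends 12:00 → clear.
SLOT59: starts 18:45 at or after SLOT64 ends 12:00 → clear.
SLOT63: starts 19:15 at or after SLOT64 ends 12:00 → clear.
SLOT64 overlaps SLOT58.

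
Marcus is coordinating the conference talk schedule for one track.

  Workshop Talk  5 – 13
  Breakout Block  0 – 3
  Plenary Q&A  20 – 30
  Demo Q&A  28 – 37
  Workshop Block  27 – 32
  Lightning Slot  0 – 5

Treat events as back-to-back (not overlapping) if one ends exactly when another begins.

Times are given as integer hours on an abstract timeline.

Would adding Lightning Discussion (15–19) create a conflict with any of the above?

No — it doesn't clash with anything

Lightning Slot: ends 5 at or before Lightning Discussion starts 15 → clear.
Breakout Block: ends 3 at or before Lightning Discussion starts 15 → clear.
Workshop Talk: ends 13 at or before Lightning Discussion starts 15 → clear.
Plenary Q&A: starts 20 at or after Lightning Discussion ends 19 → clear.
Workshop Block: starts 27 at or after Lightning Discussion ends 19 → clear.
Demo Q&A: starts 28 at or after Lightning Discussion ends 19 → clear.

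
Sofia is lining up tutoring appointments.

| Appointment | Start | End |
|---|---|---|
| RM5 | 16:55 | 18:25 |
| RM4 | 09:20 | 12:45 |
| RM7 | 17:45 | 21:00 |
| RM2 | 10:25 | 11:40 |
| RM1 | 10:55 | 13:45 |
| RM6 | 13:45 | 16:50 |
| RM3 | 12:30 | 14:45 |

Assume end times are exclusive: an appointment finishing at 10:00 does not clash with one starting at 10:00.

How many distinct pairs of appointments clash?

Two intervals overlap when each starts before the other ends.
Sorted by start: RM4, RM2, RM1, RM3, RM6, RM5, RM7.
RM2 starts before RM4 ends → RM4 and RM2 overlap.
RM1 starts before RM4 ends → RM4 and RM1 overlap.
RM3 starts before RM4 ends → RM4 and RM3 overlap.
RM6 starts after RM4 ends — done with RM4.
RM1 starts before RM2 ends → RM2 and RM1 overlap.
RM3 starts after RM2 ends — done with RM2.
RM3 starts before RM1 ends → RM1 and RM3 overlap.
RM6 starts exactly when RM1 ends (back-to-back, no overlap) — done with RM1.
RM6 starts before RM3 ends → RM3 and RM6 overlap.
RM5 starts after RM3 ends — done with RM3.
RM5 starts after RM6 ends — done with RM6.
RM7 starts before RM5 ends → RM5 and RM7 overlap.
Overlapping pairs: RM1 & RM2, RM1 & RM3, RM1 & RM4, RM2 & RM4, RM3 & RM4, RM3 & RM6, RM5 & RM7 — 7 in total.

7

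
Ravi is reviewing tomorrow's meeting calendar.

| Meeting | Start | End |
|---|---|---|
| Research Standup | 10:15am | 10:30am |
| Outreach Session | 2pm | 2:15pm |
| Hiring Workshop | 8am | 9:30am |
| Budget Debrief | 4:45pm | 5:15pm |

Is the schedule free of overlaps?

Sorted by start: Hiring Workshop, Research Standup, Outreach Session, Budget Debrief.
Research Standup starts after Hiring Workshop ends; Hiring Workshop is clear from here.
Outreach Session starts after Research Standup ends; Research Standup is clear from here.
Budget Debrief starts after Outreach Session ends.
Every pair is clear; the schedule has no overlaps.

Yes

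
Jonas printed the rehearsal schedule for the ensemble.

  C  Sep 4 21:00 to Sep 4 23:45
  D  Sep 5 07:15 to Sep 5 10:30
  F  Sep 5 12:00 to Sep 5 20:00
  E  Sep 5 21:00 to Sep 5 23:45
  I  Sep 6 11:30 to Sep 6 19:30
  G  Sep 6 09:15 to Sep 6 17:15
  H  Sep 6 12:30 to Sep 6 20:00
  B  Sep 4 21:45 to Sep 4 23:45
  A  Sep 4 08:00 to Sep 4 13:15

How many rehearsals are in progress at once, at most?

Sweep the timeline, counting +1 at each start and −1 at each end (ends before starts at a tie):
Sep 4 08:00 start A → 1
Sep 4 13:15 end A → 0
Sep 4 21:00 start C → 1
Sep 4 21:45 start B → 2
Sep 4 23:45 end B → 1
Sep 4 23:45 end C → 0
Sep 5 07:15 start D → 1
Sep 5 10:30 end D → 0
Sep 5 12:00 start F → 1
Sep 5 20:00 end F → 0
Sep 5 21:00 start E → 1
Sep 5 23:45 end E → 0
Sep 6 09:15 start G → 1
Sep 6 11:30 start I → 2
Sep 6 12:30 start H → 3
Sep 6 17:15 end G → 2
Sep 6 19:30 end I → 1
Sep 6 20:00 end H → 0
Peak is 3, at Sep 6 12:30 (G, H, I).

3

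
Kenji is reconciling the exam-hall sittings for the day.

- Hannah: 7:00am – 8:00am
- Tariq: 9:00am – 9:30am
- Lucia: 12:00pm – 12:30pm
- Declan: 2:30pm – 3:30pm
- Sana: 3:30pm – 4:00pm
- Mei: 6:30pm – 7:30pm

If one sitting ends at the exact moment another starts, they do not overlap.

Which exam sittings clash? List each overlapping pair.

Check each pair: they overlap iff neither finishes before the other starts.
Sorted by start: Hannah, Tariq, Lucia, Declan, Sana, Mei.
Tariq starts after Hannah ends — done with Hannah.
Lucia starts after Tariq ends — done with Tariq.
Declan starts after Lucia ends — done with Lucia.
Sana starts exactly when Declan ends (back-to-back, no overlap) — done with Declan.
Mei starts after Sana ends.

no conflicts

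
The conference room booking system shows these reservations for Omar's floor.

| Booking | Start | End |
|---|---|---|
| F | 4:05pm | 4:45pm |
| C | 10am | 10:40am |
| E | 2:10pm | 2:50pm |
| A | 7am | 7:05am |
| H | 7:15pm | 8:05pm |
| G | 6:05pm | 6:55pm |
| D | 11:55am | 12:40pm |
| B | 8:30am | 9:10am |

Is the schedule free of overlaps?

Sorted by start: A, B, C, D, E, F, G, H.
B starts after A ends; A is clear from here.
C starts after B ends; B is clear from here.
D starts after C ends; C is clear from here.
E starts after D ends; D is clear from here.
F starts after E ends; E is clear from here.
G starts after F ends; F is clear from here.
H starts after G ends.
Every pair is clear; the schedule has no overlaps.

Yes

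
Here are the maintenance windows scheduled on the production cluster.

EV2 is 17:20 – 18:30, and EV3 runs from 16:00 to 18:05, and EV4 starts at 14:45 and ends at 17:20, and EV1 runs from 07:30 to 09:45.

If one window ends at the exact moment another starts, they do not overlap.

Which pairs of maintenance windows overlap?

EV2 & EV3, EV3 & EV4

Sorted by start: EV1, EV4, EV3, EV2.
EV4 starts after EV1 ends; EV1 is clear from here.
EV3 starts before EV4 ends → EV4 and EV3 overlap.
EV2 starts exactly when EV4 ends (back-to-back, no overlap).
EV2 starts before EV3 ends → EV3 and EV2 overlap.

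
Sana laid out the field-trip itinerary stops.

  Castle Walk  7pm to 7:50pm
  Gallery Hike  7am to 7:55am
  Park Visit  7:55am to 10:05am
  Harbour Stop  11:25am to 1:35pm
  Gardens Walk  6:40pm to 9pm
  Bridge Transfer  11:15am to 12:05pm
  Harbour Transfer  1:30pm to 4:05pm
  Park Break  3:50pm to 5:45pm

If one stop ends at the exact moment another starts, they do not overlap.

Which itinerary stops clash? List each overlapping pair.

Bridge Transfer & Harbour Stop, Castle Walk & Gardens Walk, Harbour Stop & Harbour Transfer, Harbour Transfer & Park Break

Check each pair: they overlap iff neither finishes before the other starts.
Sorted by start: Gallery Hike, Park Visit, Bridge Transfer, Harbour Stop, Harbour Transfer, Park Break, Gardens Walk, Castle Walk.
Park Visit starts exactly when Gallery Hike ends (back-to-back, no overlap) — done with Gallery Hike.
Bridge Transfer starts after Park Visit ends — done with Park Visit.
Harbour Stop starts before Bridge Transfer ends → Bridge Transfer and Harbour Stop overlap.
Harbour Transfer starts after Bridge Transfer ends — done with Bridge Transfer.
Harbour Transfer starts before Harbour Stop ends → Harbour Stop and Harbour Transfer overlap.
Park Break starts after Harbour Stop ends — done with Harbour Stop.
Park Break starts before Harbour Transfer ends → Harbour Transfer and Park Break overlap.
Gardens Walk starts after Harbour Transfer ends — done with Harbour Transfer.
Gardens Walk starts after Park Break ends — done with Park Break.
Castle Walk starts before Gardens Walk ends → Gardens Walk and Castle Walk overlap.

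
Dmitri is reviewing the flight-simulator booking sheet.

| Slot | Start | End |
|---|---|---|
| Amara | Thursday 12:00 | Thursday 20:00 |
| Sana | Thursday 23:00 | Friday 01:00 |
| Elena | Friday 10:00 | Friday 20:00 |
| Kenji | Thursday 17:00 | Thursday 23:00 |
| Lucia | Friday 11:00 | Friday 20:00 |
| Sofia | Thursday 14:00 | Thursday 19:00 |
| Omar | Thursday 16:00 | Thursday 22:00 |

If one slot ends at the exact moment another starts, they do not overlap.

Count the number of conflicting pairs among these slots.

7

Sorted by start: Amara, Sofia, Omar, Kenji, Sana, Elena, Lucia.
Sofia starts before Amara ends → Amara and Sofia overlap.
Omar starts before Amara ends → Amara and Omar overlap.
Kenji starts before Amara ends → Amara and Kenji overlap.
Sana starts after Amara ends, so Amara has no further overlaps.
Omar starts before Sofia ends → Sofia and Omar overlap.
Kenji starts before Sofia ends → Sofia and Kenji overlap.
Sana starts after Sofia ends, so Sofia has no further overlaps.
Kenji starts before Omar ends → Omar and Kenji overlap.
Sana starts after Omar ends, so Omar has no further overlaps.
Sana starts exactly when Kenji ends (back-to-back, no overlap), so Kenji has no further overlaps.
Elena starts after Sana ends, so Sana has no further overlaps.
Lucia starts before Elena ends → Elena and Lucia overlap.
Overlapping pairs: Amara & Kenji, Amara & Omar, Amara & Sofia, Elena & Lucia, Kenji & Omar, Kenji & Sofia, Omar & Sofia — 7 in total.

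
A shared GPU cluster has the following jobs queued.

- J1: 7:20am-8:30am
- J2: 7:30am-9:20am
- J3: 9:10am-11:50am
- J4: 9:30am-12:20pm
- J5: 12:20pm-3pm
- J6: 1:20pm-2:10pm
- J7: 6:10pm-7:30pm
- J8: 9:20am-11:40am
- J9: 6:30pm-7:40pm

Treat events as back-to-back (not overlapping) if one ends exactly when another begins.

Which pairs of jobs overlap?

Two intervals overlap when each starts before the other ends.
Sorted by start: J1, J2, J3, J8, J4, J5, J6, J7, J9.
J2 starts before J1 ends → J1 and J2 overlap.
J3 starts after J1 ends, so nothing later overlaps J1 either.
J3 starts before J2 ends → J2 and J3 overlap.
J8 starts exactly when J2 ends (back-to-back, no overlap), so nothing later overlaps J2 either.
J8 starts before J3 ends → J3 and J8 overlap.
J4 starts before J3 ends → J3 and J4 overlap.
J5 starts after J3 ends, so nothing later overlaps J3 either.
J4 starts before J8 ends → J8 and J4 overlap.
J5 starts after J8 ends, so nothing later overlaps J8 either.
J5 starts exactly when J4 ends (back-to-back, no overlap), so nothing later overlaps J4 either.
J6 starts before J5 ends → J5 and J6 overlap.
J7 starts after J5 ends, so nothing later overlaps J5 either.
J7 starts after J6 ends, so nothing later overlaps J6 either.
J9 starts before J7 ends → J7 and J9 overlap.

J1 & J2, J2 & J3, J3 & J4, J3 & J8, J4 & J8, J5 & J6, J7 & J9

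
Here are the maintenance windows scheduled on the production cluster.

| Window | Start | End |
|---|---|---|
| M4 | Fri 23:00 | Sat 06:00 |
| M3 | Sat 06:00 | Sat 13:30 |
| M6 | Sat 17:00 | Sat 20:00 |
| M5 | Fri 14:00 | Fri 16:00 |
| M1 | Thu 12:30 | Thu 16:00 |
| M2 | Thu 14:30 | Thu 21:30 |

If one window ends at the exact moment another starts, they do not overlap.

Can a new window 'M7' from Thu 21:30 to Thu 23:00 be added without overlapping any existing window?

M1: ends Thu 16:00 at or before M7 starts Thu 21:30 → clear.
M2: ends Thu 21:30 at or before M7 starts Thu 21:30 → clear.
M5: starts Fri 14:00 at or after M7 ends Thu 23:00 → clear.
M4: starts Fri 23:00 at or after M7 ends Thu 23:00 → clear.
M3: starts Sat 06:00 at or after M7 ends Thu 23:00 → clear.
M6: starts Sat 17:00 at or after M7 ends Thu 23:00 → clear.

Yes — the slot is free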